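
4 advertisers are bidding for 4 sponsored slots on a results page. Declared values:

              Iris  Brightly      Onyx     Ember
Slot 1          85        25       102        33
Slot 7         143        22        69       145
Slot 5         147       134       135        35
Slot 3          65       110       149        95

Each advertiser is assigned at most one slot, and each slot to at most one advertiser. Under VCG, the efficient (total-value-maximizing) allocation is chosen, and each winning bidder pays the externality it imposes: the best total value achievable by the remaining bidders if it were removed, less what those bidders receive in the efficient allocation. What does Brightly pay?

Brightly pays $62.

Efficient allocation: Iris→Slot 1 ($85), Brightly→Slot 5 ($134), Onyx→Slot 3 ($149), Ember→Slot 7 ($145); total welfare W = $513.
Brightly receives Slot 5 at value $134, so the others get W − 134 = $379.
Without Brightly: best allocation of the remaining 3 bidders over all 4 slots is Iris→Slot 5 ($147), Onyx→Slot 3 ($149), Ember→Slot 7 ($145), total $441.
VCG payment = (others' best without Brightly) − (others' welfare with Brightly) = 441 − 379 = $62.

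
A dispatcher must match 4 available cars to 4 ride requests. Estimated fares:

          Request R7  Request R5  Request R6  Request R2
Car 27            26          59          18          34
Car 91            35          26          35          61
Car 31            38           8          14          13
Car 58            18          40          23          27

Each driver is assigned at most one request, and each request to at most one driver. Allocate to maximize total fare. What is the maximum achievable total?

Optimal: Car 27→Request R5 ($59), Car 91→Request R2 ($61), Car 31→Request R7 ($38), Car 58→Request R6 ($23) — total 59+61+38+23 = $181.
Column-greedy (each request in turn goes to its best remaining driver) gives $159, worse by 22.

Maximum total: $181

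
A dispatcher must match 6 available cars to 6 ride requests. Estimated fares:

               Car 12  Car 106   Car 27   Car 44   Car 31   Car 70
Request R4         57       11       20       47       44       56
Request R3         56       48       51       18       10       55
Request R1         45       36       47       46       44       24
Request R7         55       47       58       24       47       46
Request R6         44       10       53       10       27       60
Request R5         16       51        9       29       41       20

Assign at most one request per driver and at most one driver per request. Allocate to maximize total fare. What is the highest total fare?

Max total: $316

This is the linear assignment problem.
Optimal: Car 12→Request R3 ($56), Car 106→Request R5 ($51), Car 27→Request R7 ($58), Car 44→Request R4 ($47), Car 31→Request R1 ($44), Car 70→Request R6 ($60) — total 56+51+58+47+44+60 = $316.
Row-greedy (each driver in turn takes its best remaining request) gives $294, worse by 22.
Swapping Car 27↔Car 12 (Car 27→Request R3 $51, Car 12→Request R7 $55) loses 8.
Checked against all permutations: $316 is optimal.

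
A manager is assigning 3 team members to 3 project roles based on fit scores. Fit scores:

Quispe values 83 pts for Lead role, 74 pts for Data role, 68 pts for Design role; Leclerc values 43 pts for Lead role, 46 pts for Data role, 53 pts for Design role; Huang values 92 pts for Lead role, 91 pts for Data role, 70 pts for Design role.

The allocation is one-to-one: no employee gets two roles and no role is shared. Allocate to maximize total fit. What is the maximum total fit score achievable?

Maximum total: 227 pts

Optimal: Quispe→Lead role (83 pts), Leclerc→Design role (53 pts), Huang→Data role (91 pts) — total 83+53+91 = 227 pts.
Max-entry greedy (repeatedly take the single best remaining cell) gives 219 pts, worse by 8.
Swapping Huang↔Leclerc (Huang→Design role 70 pts, Leclerc→Data role 46 pts) loses 28.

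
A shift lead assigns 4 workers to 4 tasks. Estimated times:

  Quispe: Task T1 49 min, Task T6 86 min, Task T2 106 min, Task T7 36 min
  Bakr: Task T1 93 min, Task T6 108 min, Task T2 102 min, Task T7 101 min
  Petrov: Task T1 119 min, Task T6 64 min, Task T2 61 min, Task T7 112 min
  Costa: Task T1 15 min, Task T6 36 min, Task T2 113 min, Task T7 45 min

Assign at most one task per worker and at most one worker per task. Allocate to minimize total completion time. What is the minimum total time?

This is the linear assignment problem.
Optimal: Quispe→Task T7 (36 min), Bakr→Task T2 (102 min), Petrov→Task T6 (64 min), Costa→Task T1 (15 min) — total 36+102+64+15 = 217 min.
Min-entry greedy (repeatedly take the single cheapest remaining cell) gives 220 min, worse by 3.
No other one-to-one assignment undercuts 217 min.

Minimum total: 217 min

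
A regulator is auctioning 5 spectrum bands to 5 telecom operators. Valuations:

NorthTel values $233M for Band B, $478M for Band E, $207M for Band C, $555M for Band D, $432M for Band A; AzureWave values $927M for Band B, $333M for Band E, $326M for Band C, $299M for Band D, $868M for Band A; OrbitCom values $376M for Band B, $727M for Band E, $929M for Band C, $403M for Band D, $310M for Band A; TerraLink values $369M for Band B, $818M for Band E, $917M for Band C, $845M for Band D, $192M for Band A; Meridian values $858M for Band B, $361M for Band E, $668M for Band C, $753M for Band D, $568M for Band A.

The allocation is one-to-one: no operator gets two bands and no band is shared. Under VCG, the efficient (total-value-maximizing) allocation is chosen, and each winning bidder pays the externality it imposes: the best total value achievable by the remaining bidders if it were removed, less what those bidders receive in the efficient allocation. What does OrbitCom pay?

OrbitCom pays $99M.

Efficient allocation: NorthTel→Band D ($555M), AzureWave→Band A ($868M), OrbitCom→Band C ($929M), TerraLink→Band E ($818M), Meridian→Band B ($858M); total welfare W = $4028M.
OrbitCom receives Band C at value $929M, so the others get W − 929 = $3099M.
Without OrbitCom: best allocation of the remaining 4 bidders over all 5 bands is NorthTel→Band D ($555M), AzureWave→Band A ($868M), TerraLink→Band C ($917M), Meridian→Band B ($858M), total $3198M.
VCG payment = (others' best without OrbitCom) − (others' welfare with OrbitCom) = 3198 − 3099 = $99M.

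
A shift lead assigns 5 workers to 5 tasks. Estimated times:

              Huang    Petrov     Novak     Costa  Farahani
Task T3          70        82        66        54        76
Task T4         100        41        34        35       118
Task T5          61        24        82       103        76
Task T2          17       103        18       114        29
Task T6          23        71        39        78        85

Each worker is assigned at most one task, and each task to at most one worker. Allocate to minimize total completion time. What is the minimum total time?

Minimum total: 164 min

Optimal: Huang→Task T6 (23 min), Petrov→Task T5 (24 min), Novak→Task T4 (34 min), Costa→Task T3 (54 min), Farahani→Task T2 (29 min) — total 23+24+34+54+29 = 164 min.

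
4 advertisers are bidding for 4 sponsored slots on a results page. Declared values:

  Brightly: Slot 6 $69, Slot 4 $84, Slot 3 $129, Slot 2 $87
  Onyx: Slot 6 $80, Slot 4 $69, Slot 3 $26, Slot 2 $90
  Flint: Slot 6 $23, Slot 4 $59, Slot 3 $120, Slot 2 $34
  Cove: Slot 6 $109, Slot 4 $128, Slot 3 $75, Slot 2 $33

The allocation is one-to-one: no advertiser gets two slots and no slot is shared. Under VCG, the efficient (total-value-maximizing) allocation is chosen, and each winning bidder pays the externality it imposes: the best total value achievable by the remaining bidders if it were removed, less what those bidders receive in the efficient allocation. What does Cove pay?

Efficient allocation: Brightly→Slot 2 ($87), Onyx→Slot 6 ($80), Flint→Slot 3 ($120), Cove→Slot 4 ($128); total welfare W = $415.
Cove receives Slot 4 at value $128, so the others get W − 128 = $287.
Without Cove: best allocation of the remaining 3 bidders over all 4 slots is Brightly→Slot 4 ($84), Onyx→Slot 2 ($90), Flint→Slot 3 ($120), total $294.
VCG payment = (others' best without Cove) − (others' welfare with Cove) = 294 − 287 = $7.

Cove pays $7.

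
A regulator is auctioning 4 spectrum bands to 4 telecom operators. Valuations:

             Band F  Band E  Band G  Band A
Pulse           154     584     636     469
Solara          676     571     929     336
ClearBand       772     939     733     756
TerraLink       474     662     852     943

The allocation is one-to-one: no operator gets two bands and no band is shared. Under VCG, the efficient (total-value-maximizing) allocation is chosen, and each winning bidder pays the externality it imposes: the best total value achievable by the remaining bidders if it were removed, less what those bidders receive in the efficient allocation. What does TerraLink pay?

TerraLink pays $52M.

Efficient allocation: Pulse→Band E ($584M), Solara→Band G ($929M), ClearBand→Band F ($772M), TerraLink→Band A ($943M); total welfare W = $3228M.
TerraLink receives Band A at value $943M, so the others get W − 943 = $2285M.
Without TerraLink: best allocation of the remaining 3 bidders over all 4 bands is Pulse→Band A ($469M), Solara→Band G ($929M), ClearBand→Band E ($939M), total $2337M.
VCG payment = (others' best without TerraLink) − (others' welfare with TerraLink) = 2337 − 2285 = $52M.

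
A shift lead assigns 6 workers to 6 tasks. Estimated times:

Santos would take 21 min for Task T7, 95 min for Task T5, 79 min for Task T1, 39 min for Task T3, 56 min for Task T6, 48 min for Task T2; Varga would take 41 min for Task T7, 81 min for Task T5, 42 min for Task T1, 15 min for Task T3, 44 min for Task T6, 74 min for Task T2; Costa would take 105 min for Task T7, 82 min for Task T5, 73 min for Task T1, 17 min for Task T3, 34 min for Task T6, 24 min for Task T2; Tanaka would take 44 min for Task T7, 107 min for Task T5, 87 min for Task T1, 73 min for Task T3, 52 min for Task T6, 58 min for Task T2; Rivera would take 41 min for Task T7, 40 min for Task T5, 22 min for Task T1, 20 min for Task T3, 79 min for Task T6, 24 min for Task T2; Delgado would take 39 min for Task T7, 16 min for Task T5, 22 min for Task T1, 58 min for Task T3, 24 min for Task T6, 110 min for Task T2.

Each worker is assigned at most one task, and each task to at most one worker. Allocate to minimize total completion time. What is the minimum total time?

Optimal: Santos→Task T7 (21 min), Varga→Task T3 (15 min), Costa→Task T2 (24 min), Tanaka→Task T6 (52 min), Rivera→Task T1 (22 min), Delgado→Task T5 (16 min) — total 21+15+24+52+22+16 = 150 min.
Column-greedy (each task in turn goes to its cheapest remaining worker) gives 166 min, worse by 16.
Next-best assignment: Santos→Task T7, Varga→Task T3, Costa→Task T6, Tanaka→Task T2, Rivera→Task T1, Delgado→Task T5 = 166 min.

Min total: 150 min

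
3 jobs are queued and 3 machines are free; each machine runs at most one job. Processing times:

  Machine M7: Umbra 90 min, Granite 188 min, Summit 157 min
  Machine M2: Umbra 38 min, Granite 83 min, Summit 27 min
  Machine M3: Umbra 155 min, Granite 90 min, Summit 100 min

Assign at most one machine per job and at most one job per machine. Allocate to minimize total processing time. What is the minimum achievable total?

Optimal: Umbra→Machine M7 (90 min), Granite→Machine M3 (90 min), Summit→Machine M2 (27 min) — total 90+90+27 = 207 min.
Row-greedy (each job in turn takes its cheapest remaining machine) gives 285 min, worse by 78.
Next-best assignment: Umbra→Machine M7, Granite→Machine M2, Summit→Machine M3 = 273 min.
No other one-to-one assignment undercuts 207 min.

Minimum total: 207 min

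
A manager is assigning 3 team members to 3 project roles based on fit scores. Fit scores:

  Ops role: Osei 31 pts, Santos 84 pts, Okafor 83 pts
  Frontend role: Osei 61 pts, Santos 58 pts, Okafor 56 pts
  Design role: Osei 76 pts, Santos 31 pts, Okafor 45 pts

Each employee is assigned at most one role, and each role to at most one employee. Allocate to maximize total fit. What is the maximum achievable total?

Maximum total: 217 pts

This is a one-to-one assignment (maximum-weight bipartite matching).
Optimal: Osei→Design role (76 pts), Santos→Frontend role (58 pts), Okafor→Ops role (83 pts) — total 76+58+83 = 217 pts.
Max-entry greedy (repeatedly take the single best remaining cell) gives 216 pts, worse by 1.
Next-best assignment: Osei→Design role, Santos→Ops role, Okafor→Frontend role = 216 pts.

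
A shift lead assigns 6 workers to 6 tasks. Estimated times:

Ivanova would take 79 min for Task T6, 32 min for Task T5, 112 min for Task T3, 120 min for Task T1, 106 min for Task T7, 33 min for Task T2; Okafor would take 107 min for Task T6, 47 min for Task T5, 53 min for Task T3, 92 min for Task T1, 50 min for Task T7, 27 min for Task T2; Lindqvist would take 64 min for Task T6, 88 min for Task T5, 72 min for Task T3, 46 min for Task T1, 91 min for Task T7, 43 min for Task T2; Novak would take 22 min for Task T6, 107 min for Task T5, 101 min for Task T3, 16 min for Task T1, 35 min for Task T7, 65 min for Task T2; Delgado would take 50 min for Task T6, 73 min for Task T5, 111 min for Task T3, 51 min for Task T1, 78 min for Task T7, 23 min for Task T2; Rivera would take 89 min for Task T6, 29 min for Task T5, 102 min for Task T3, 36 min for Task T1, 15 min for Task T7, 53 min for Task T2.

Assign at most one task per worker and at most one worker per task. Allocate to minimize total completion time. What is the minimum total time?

Min total: 191 min

This is the linear assignment problem.
Optimal: Ivanova→Task T5 (32 min), Okafor→Task T3 (53 min), Lindqvist→Task T1 (46 min), Novak→Task T6 (22 min), Delgado→Task T2 (23 min), Rivera→Task T7 (15 min) — total 32+53+46+22+23+15 = 191 min.
Row-greedy (each worker in turn takes its cheapest remaining task) gives 307 min, worse by 116.
Next-best assignment: Ivanova→Task T5, Okafor→Task T3, Lindqvist→Task T6, Novak→Task T1, Delgado→Task T2, Rivera→Task T7 = 203 min.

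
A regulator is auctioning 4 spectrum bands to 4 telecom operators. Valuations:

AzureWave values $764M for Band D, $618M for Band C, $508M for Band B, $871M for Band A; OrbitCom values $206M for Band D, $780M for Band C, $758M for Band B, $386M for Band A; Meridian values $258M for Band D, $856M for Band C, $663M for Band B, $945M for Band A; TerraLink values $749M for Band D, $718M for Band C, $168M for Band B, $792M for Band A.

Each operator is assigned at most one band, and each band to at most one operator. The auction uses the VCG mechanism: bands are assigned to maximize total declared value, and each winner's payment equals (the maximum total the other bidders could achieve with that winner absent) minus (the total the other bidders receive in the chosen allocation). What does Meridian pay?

Efficient allocation: AzureWave→Band A ($871M), OrbitCom→Band B ($758M), Meridian→Band C ($856M), TerraLink→Band D ($749M); total welfare W = $3234M.
Meridian receives Band C at value $856M, so the others get W − 856 = $2378M.
Without Meridian: best allocation of the remaining 3 bidders over all 4 bands is AzureWave→Band A ($871M), OrbitCom→Band C ($780M), TerraLink→Band D ($749M), total $2400M.
VCG payment = (others' best without Meridian) − (others' welfare with Meridian) = 2400 − 2378 = $22M.

Meridian pays $22M.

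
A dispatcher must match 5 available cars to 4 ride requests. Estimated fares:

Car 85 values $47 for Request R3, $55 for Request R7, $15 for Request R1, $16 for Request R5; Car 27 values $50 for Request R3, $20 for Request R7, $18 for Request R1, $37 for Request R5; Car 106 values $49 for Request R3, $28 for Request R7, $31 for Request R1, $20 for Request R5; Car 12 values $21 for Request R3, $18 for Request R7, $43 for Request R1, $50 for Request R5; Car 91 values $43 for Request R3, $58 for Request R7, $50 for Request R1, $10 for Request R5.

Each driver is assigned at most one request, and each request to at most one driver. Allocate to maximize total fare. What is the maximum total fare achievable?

Optimal: Car 27→Request R3 ($50), Car 85→Request R7 ($55), Car 91→Request R1 ($50), Car 12→Request R5 ($50) — total 50+55+50+50 = $205.
Max-entry greedy (repeatedly take the single best remaining cell) gives $189, worse by 16.
Every other assignment is strictly worse.

Maximum total: $205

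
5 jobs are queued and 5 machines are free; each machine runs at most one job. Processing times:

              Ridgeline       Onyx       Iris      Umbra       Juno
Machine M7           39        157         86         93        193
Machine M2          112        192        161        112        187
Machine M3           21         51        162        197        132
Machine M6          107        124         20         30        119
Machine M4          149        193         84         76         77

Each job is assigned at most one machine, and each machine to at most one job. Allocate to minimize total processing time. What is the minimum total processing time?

Minimum total: 299 min

This is a one-to-one assignment (minimum-cost bipartite matching).
Optimal: Ridgeline→Machine M7 (39 min), Onyx→Machine M3 (51 min), Iris→Machine M6 (20 min), Umbra→Machine M2 (112 min), Juno→Machine M4 (77 min) — total 39+51+20+112+77 = 299 min.
Min-entry greedy (repeatedly take the single cheapest remaining cell) gives 461 min, worse by 162.
Next-best assignment: Ridgeline→Machine M2, Onyx→Machine M3, Iris→Machine M6, Umbra→Machine M7, Juno→Machine M4 = 353 min.
Swapping Iris↔Umbra (Iris→Machine M2 161 min, Umbra→Machine M6 30 min) adds 59.
Every other assignment is strictly worse.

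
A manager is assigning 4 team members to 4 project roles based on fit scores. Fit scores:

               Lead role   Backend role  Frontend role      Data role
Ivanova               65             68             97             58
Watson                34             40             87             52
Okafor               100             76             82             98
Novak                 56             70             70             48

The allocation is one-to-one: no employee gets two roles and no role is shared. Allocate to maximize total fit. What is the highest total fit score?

Max total: 320 pts

This is the linear assignment problem.
Optimal: Ivanova→Lead role (65 pts), Watson→Frontend role (87 pts), Okafor→Data role (98 pts), Novak→Backend role (70 pts) — total 65+87+98+70 = 320 pts.
Max-entry greedy (repeatedly take the single best remaining cell) gives 319 pts, worse by 1.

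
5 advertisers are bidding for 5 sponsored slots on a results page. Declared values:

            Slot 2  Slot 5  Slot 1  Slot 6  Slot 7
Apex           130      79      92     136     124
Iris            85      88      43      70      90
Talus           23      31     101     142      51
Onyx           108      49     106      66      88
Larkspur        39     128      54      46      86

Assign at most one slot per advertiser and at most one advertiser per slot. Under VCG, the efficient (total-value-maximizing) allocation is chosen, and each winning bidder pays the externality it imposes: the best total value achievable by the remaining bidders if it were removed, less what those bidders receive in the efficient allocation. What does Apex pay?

Efficient allocation: Apex→Slot 2 ($130), Iris→Slot 7 ($90), Talus→Slot 6 ($142), Onyx→Slot 1 ($106), Larkspur→Slot 5 ($128); total welfare W = $596.
Apex receives Slot 2 at value $130, so the others get W − 130 = $466.
Without Apex: best allocation of the remaining 4 bidders over all 5 slots is Iris→Slot 7 ($90), Talus→Slot 6 ($142), Onyx→Slot 2 ($108), Larkspur→Slot 5 ($128), total $468.
VCG payment = (others' best without Apex) − (others' welfare with Apex) = 468 − 466 = $2.

Apex pays $2.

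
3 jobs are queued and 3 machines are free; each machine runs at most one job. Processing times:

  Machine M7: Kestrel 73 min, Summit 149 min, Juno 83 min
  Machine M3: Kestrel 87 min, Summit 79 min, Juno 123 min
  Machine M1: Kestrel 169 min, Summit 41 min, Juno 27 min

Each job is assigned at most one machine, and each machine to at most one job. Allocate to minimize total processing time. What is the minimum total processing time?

Min total: 179 min

Treat this as an assignment problem: match each job to one machine.
Optimal: Kestrel→Machine M7 (73 min), Summit→Machine M3 (79 min), Juno→Machine M1 (27 min) — total 73+79+27 = 179 min.
Row-greedy (each job in turn takes its cheapest remaining machine) gives 237 min, worse by 58.
Checked against all permutations: 179 min is optimal.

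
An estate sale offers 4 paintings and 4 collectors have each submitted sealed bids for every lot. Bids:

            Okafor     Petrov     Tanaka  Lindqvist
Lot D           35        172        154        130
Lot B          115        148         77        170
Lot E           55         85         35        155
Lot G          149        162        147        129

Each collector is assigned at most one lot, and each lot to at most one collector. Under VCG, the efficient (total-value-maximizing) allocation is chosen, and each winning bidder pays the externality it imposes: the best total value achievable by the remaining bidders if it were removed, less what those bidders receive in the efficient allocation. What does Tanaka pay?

Efficient allocation: Okafor→Lot G ($149), Petrov→Lot B ($148), Tanaka→Lot D ($154), Lindqvist→Lot E ($155); total welfare W = $606.
Tanaka receives Lot D at value $154, so the others get W − 154 = $452.
Without Tanaka: best allocation of the remaining 3 bidders over all 4 lots is Okafor→Lot G ($149), Petrov→Lot D ($172), Lindqvist→Lot B ($170), total $491.
VCG payment = (others' best without Tanaka) − (others' welfare with Tanaka) = 491 − 452 = $39.

Tanaka pays $39.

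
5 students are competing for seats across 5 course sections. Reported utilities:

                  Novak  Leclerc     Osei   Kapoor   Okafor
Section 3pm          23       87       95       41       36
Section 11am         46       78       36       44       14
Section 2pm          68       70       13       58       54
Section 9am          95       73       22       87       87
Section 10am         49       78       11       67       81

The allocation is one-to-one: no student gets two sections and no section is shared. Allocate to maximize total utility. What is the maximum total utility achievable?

Maximum total: 409 points

Optimal: Novak→Section 2pm (68 points), Leclerc→Section 11am (78 points), Osei→Section 3pm (95 points), Kapoor→Section 9am (87 points), Okafor→Section 10am (81 points) — total 68+78+95+87+81 = 409 points.
Max-entry greedy (repeatedly take the single best remaining cell) gives 407 points, worse by 2.
Next-best assignment: Novak→Section 9am, Leclerc→Section 11am, Osei→Section 3pm, Kapoor→Section 2pm, Okafor→Section 10am = 407 points.
Checked against all permutations: 409 points is optimal.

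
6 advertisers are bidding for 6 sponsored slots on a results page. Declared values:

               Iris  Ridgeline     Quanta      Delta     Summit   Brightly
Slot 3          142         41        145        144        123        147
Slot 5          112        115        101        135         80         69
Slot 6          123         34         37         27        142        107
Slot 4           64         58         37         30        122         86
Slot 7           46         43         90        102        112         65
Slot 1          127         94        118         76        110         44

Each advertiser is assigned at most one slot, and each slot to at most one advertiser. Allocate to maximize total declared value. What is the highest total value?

Optimal: Iris→Slot 6 ($123), Ridgeline→Slot 5 ($115), Quanta→Slot 1 ($118), Delta→Slot 7 ($102), Summit→Slot 4 ($122), Brightly→Slot 3 ($147) — total 123+115+118+102+122+147 = $727.
Row-greedy (each advertiser in turn takes its best remaining slot) gives $705, worse by 22.
No other one-to-one assignment exceeds $727.

Maximum total: $727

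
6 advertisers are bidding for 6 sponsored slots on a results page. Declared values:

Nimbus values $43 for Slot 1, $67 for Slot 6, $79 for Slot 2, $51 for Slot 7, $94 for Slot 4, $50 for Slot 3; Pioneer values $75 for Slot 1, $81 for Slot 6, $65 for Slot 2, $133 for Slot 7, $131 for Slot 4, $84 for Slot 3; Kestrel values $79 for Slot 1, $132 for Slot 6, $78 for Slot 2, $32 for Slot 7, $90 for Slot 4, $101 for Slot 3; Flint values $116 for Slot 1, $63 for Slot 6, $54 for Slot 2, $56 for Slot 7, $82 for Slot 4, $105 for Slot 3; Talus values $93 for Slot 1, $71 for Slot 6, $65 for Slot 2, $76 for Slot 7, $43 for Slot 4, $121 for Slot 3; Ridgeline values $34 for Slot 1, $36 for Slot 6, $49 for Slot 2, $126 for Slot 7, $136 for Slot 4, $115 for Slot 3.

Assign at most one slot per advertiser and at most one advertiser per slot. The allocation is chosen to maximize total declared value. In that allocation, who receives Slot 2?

Nimbus receives Slot 2.

Optimal: Nimbus→Slot 2 ($79), Pioneer→Slot 7 ($133), Kestrel→Slot 6 ($132), Flint→Slot 1 ($116), Talus→Slot 3 ($121), Ridgeline→Slot 4 ($136) — total 79+133+132+116+121+136 = $717.
Swapping Nimbus↔Ridgeline (Nimbus→Slot 4 $94, Ridgeline→Slot 2 $49) loses 72.
No other one-to-one assignment exceeds $717.
Nimbus's own top slot is Slot 4 ($94), but forcing Nimbus→Slot 4 and reassigning the rest optimally gives only $655 — worse by 62.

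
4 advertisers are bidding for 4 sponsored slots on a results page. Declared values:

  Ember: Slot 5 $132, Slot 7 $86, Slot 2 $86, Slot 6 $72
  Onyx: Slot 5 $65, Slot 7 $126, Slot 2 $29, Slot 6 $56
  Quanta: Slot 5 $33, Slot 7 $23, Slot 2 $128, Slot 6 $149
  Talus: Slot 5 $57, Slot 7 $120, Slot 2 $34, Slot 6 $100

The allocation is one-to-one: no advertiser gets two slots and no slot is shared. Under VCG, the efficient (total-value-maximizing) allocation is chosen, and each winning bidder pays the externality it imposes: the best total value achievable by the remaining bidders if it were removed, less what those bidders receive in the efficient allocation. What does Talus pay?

Efficient allocation: Ember→Slot 5 ($132), Onyx→Slot 7 ($126), Quanta→Slot 2 ($128), Talus→Slot 6 ($100); total welfare W = $486.
Talus receives Slot 6 at value $100, so the others get W − 100 = $386.
Without Talus: best allocation of the remaining 3 bidders over all 4 slots is Ember→Slot 5 ($132), Onyx→Slot 7 ($126), Quanta→Slot 6 ($149), total $407.
VCG payment = (others' best without Talus) − (others' welfare with Talus) = 407 − 386 = $21.

Talus pays $21.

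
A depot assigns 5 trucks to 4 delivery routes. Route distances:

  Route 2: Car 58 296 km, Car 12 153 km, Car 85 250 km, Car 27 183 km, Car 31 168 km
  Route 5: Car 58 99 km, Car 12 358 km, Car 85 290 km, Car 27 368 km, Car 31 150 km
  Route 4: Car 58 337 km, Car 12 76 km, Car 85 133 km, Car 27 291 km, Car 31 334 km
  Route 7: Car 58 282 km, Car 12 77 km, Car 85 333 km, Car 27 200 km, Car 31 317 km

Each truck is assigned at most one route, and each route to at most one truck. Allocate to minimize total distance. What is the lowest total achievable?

Optimal: Car 31→Route 2 (168 km), Car 58→Route 5 (99 km), Car 85→Route 4 (133 km), Car 12→Route 7 (77 km) — total 168+99+133+77 = 477 km.
Min-entry greedy (repeatedly take the single cheapest remaining cell) gives 543 km, worse by 66.

Minimum total: 477 km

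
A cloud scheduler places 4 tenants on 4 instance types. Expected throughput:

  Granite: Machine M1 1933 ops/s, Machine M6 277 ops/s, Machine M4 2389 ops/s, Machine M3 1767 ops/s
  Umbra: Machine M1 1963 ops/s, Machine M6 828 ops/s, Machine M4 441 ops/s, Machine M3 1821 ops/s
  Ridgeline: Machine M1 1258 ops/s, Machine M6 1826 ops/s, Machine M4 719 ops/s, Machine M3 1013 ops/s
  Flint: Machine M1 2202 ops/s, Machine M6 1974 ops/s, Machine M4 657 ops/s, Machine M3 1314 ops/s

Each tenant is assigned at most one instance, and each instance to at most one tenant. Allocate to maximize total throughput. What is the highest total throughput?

Optimal: Granite→Machine M4 (2389 ops/s), Umbra→Machine M3 (1821 ops/s), Ridgeline→Machine M6 (1826 ops/s), Flint→Machine M1 (2202 ops/s) — total 2389+1821+1826+2202 = 8238 ops/s.
Row-greedy (each tenant in turn takes its best remaining instance) gives 7492 ops/s, worse by 746.
Next-best assignment: Granite→Machine M4, Umbra→Machine M1, Ridgeline→Machine M6, Flint→Machine M3 = 7492 ops/s.

Maximum total: 8238 ops/s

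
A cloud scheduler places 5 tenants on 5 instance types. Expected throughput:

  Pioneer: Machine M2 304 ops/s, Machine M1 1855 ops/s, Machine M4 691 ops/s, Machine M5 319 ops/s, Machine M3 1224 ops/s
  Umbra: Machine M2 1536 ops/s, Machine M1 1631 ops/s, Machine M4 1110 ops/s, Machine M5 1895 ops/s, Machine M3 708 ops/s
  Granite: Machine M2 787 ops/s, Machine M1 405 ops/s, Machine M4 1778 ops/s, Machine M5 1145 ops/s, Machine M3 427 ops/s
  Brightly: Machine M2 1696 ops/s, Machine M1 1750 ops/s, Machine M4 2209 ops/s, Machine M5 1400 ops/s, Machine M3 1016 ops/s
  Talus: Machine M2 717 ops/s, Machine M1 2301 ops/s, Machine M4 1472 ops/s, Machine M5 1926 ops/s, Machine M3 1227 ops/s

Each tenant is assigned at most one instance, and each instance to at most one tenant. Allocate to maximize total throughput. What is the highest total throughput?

Max total: 8894 ops/s

Optimal: Pioneer→Machine M3 (1224 ops/s), Umbra→Machine M5 (1895 ops/s), Granite→Machine M4 (1778 ops/s), Brightly→Machine M2 (1696 ops/s), Talus→Machine M1 (2301 ops/s) — total 1224+1895+1778+1696+2301 = 8894 ops/s.
Max-entry greedy (repeatedly take the single best remaining cell) gives 8416 ops/s, worse by 478.
Every other assignment is strictly worse.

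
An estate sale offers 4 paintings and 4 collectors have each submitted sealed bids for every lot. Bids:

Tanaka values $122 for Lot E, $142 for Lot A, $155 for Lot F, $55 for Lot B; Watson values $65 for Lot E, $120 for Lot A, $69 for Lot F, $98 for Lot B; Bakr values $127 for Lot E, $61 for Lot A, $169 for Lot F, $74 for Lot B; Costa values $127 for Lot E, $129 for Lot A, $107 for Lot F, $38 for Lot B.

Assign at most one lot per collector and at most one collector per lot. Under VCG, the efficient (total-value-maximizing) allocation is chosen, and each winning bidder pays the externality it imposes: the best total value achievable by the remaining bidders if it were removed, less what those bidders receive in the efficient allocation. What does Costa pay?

Costa pays $2.

Efficient allocation: Tanaka→Lot A ($142), Watson→Lot B ($98), Bakr→Lot F ($169), Costa→Lot E ($127); total welfare W = $536.
Costa receives Lot E at value $127, so the others get W − 127 = $409.
Without Costa: best allocation of the remaining 3 bidders over all 4 lots is Tanaka→Lot E ($122), Watson→Lot A ($120), Bakr→Lot F ($169), total $411.
VCG payment = (others' best without Costa) − (others' welfare with Costa) = 411 − 409 = $2.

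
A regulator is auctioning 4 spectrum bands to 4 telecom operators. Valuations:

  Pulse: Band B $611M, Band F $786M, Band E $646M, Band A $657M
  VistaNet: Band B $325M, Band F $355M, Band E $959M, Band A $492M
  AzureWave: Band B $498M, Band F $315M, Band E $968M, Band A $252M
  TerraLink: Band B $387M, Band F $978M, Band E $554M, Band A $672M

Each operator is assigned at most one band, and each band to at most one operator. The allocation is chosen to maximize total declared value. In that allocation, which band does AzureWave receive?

AzureWave receives Band B.

Optimal: Pulse→Band A ($657M), VistaNet→Band E ($959M), AzureWave→Band B ($498M), TerraLink→Band F ($978M) — total 657+959+498+978 = $3092M.
Column-greedy (each band in turn goes to its best remaining operator) gives $3049M, worse by 43.
Next-best assignment: Pulse→Band B, VistaNet→Band A, AzureWave→Band E, TerraLink→Band F = $3049M.
No other one-to-one assignment exceeds $3092M.
AzureWave's own top band is Band E ($968M), but forcing AzureWave→Band E and reassigning the rest optimally gives only $3049M — worse by 43.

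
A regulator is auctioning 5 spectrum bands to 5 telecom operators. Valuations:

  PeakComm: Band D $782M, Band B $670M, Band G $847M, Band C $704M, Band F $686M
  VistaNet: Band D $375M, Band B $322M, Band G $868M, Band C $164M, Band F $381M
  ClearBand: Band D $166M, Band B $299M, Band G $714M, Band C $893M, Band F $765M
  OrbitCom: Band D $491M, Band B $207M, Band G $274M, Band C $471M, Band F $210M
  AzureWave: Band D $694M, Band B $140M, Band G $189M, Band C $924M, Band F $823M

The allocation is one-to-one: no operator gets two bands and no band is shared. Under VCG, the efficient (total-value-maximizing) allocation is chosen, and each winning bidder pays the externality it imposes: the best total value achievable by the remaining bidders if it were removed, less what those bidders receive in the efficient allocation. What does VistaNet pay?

Efficient allocation: PeakComm→Band B ($670M), VistaNet→Band G ($868M), ClearBand→Band C ($893M), OrbitCom→Band D ($491M), AzureWave→Band F ($823M); total welfare W = $3745M.
VistaNet receives Band G at value $868M, so the others get W − 868 = $2877M.
Without VistaNet: best allocation of the remaining 4 bidders over all 5 bands is PeakComm→Band G ($847M), ClearBand→Band C ($893M), OrbitCom→Band D ($491M), AzureWave→Band F ($823M), total $3054M.
VCG payment = (others' best without VistaNet) − (others' welfare with VistaNet) = 3054 − 2877 = $177M.

VistaNet pays $177M.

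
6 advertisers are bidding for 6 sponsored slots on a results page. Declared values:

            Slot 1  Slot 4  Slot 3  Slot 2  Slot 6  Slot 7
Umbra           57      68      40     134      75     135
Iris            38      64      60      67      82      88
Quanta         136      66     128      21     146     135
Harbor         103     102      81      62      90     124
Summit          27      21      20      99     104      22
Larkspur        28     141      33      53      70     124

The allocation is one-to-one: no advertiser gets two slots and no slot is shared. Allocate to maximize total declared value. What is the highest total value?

This is the linear assignment problem.
Optimal: Umbra→Slot 2 ($134), Iris→Slot 3 ($60), Quanta→Slot 1 ($136), Harbor→Slot 7 ($124), Summit→Slot 6 ($104), Larkspur→Slot 4 ($141) — total 134+60+136+124+104+141 = $699.
Row-greedy (each advertiser in turn takes its best remaining slot) gives $587, worse by 112.
Next-best assignment: Umbra→Slot 2, Iris→Slot 7, Quanta→Slot 3, Harbor→Slot 1, Summit→Slot 6, Larkspur→Slot 4 = $698.
Every other assignment is strictly worse.

Max total: $699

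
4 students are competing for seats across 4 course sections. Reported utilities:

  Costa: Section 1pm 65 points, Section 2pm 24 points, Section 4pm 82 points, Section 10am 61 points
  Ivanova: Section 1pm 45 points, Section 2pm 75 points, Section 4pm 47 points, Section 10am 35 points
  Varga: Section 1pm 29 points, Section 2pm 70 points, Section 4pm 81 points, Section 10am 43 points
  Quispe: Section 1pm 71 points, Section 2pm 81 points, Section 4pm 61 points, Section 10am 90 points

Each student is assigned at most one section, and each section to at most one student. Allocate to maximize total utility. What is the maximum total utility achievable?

This is the linear assignment problem.
Optimal: Costa→Section 1pm (65 points), Ivanova→Section 2pm (75 points), Varga→Section 4pm (81 points), Quispe→Section 10am (90 points) — total 65+75+81+90 = 311 points.
Max-entry greedy (repeatedly take the single best remaining cell) gives 276 points, worse by 35.
Next-best assignment: Costa→Section 10am, Ivanova→Section 2pm, Varga→Section 4pm, Quispe→Section 1pm = 288 points.
Swapping Quispe↔Varga (Quispe→Section 4pm 61 points, Varga→Section 10am 43 points) loses 67.

Maximum total: 311 points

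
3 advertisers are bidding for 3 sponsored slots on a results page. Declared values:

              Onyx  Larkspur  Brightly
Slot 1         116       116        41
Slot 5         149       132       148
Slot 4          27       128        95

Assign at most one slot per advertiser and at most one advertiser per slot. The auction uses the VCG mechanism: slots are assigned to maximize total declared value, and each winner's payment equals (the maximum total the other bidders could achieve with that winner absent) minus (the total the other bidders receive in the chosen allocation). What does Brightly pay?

Brightly pays $33.

Efficient allocation: Onyx→Slot 1 ($116), Larkspur→Slot 4 ($128), Brightly→Slot 5 ($148); total welfare W = $392.
Brightly receives Slot 5 at value $148, so the others get W − 148 = $244.
Without Brightly: best allocation of the remaining 2 bidders over all 3 slots is Onyx→Slot 5 ($149), Larkspur→Slot 4 ($128), total $277.
VCG payment = (others' best without Brightly) − (others' welfare with Brightly) = 277 − 244 = $33.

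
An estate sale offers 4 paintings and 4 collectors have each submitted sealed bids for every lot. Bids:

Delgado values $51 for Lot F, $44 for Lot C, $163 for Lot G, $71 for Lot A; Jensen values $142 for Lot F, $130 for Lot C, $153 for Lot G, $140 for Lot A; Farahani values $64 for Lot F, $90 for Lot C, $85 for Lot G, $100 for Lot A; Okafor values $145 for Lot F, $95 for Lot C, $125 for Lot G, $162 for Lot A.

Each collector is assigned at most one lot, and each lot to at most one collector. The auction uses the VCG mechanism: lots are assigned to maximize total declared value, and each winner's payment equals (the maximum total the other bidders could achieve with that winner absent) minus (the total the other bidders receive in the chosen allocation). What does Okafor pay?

Efficient allocation: Delgado→Lot G ($163), Jensen→Lot F ($142), Farahani→Lot C ($90), Okafor→Lot A ($162); total welfare W = $557.
Okafor receives Lot A at value $162, so the others get W − 162 = $395.
Without Okafor: best allocation of the remaining 3 bidders over all 4 lots is Delgado→Lot G ($163), Jensen→Lot F ($142), Farahani→Lot A ($100), total $405.
VCG payment = (others' best without Okafor) − (others' welfare with Okafor) = 405 − 395 = $10.

Okafor pays $10.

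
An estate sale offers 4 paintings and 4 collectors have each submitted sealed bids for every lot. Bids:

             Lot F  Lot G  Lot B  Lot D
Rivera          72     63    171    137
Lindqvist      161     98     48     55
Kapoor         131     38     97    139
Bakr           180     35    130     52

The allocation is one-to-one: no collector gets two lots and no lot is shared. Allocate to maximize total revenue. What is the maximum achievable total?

Optimal: Rivera→Lot B ($171), Lindqvist→Lot G ($98), Kapoor→Lot D ($139), Bakr→Lot F ($180) — total 171+98+139+180 = $588.
Row-greedy (each collector in turn takes its best remaining lot) gives $506, worse by 82.
Next-best assignment: Rivera→Lot D, Lindqvist→Lot G, Kapoor→Lot B, Bakr→Lot F = $512.
No other one-to-one assignment exceeds $588.

Maximum total: $588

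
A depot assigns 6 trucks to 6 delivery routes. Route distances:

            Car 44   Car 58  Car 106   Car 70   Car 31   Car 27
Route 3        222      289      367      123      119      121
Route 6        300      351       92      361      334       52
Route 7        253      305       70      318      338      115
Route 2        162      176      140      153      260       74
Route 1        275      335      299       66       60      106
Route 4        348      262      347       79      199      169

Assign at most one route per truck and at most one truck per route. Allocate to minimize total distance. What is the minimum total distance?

Min total: 659 km

This is a one-to-one assignment (minimum-cost bipartite matching).
Optimal: Car 44→Route 3 (222 km), Car 58→Route 2 (176 km), Car 106→Route 7 (70 km), Car 70→Route 4 (79 km), Car 31→Route 1 (60 km), Car 27→Route 6 (52 km) — total 222+176+70+79+60+52 = 659 km.
Min-entry greedy (repeatedly take the single cheapest remaining cell) gives 712 km, worse by 53.
Next-best assignment: Car 44→Route 2, Car 58→Route 3, Car 106→Route 7, Car 70→Route 4, Car 31→Route 1, Car 27→Route 6 = 712 km.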